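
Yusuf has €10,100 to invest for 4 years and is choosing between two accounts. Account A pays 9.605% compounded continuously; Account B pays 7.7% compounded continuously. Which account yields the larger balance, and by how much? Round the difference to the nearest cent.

Account A growth factor: e^(0.09605·4) = e^0.3842 ≈ 1.4684391001; balance ≈ 14,831.2349.
Account B growth factor: e^(0.077·4) = e^0.308 ≈ 1.3607009889; balance ≈ 13,743.0800.
Account A is larger by 1,088.1549.

Account A, by €1,088.15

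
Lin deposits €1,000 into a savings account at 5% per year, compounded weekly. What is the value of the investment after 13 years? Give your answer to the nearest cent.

€1,914.94

Periodic rate = 5%/52 = 0.000961538; periods = 52·13 = 676.
A = 1,000·(1 + 0.05/52)^676 ≈ 1,000·1.914942699 ≈ 1,914.9427.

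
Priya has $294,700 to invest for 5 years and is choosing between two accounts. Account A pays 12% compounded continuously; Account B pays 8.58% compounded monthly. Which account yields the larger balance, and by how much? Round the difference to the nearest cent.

Account A growth factor: e^(0.12·5) = e^0.6 ≈ 1.82211880039; balance ≈ 536,978.4105.
Account B growth factor: (1 + 0.00715)^60 ≈ 1.53337869263; balance ≈ 451,886.7007.
Account A is larger by 85,091.7098.

Account A, by $85,091.71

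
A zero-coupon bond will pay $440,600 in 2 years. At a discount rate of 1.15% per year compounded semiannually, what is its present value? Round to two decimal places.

Growth factor = (1 + 0.00575)^4 ≈ 1.02319913653.
P = 440,600/1.02319913653 ≈ 430,610.2148.

$430,610.21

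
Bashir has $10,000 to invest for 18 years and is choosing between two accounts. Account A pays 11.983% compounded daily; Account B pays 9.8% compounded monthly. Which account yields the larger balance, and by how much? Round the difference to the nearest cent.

Account A, by $28,475.09

Account A growth factor: (1 + 0.11983/365)^6570 ≈ 8.6415849933; balance ≈ 86,415.8499.
Account B growth factor: (1 + 0.098/12)^216 ≈ 5.7940757764; balance ≈ 57,940.7578.
Account A is larger by 28,475.0922.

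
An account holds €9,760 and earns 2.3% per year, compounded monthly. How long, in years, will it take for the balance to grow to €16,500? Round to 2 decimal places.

(1 + 0.00191667)^(12t) = 16,500/9,760 = 1.6906.
12t·ln(1 + 0.00191667) = ln(1.6906); 12t = 0.52507/0.00191483 ≈ 274.2110.
t ≈ 22.8509 years.

22.85 years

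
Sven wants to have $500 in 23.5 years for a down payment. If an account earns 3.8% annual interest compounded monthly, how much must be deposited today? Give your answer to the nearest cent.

$205.00

Growth factor = (1 + 0.038/12)^282 ≈ 2.4390023.
P = 500/2.4390023 ≈ 205.0019.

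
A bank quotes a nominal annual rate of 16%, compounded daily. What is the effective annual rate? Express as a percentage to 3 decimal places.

EAR = (1 + 16%/365)^365 − 1 = (1 + 0.000438356)^365 − 1.
(1 + 0.000438356)^365 ≈ 1.17347, so EAR ≈ 17.34697%.

17.347%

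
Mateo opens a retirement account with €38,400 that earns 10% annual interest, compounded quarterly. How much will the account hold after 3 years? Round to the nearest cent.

Periodic rate = 10%/4 = 0.025; periods = 4·3 = 12.
A = 38,400·(1 + 0.025)^12 ≈ 38,400·1.3448888242 ≈ 51,643.7309.

€51,643.73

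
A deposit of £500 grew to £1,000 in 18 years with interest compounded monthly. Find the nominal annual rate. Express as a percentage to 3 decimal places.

(1 + r/12)^216 = 1,000/500 = 2.
1 + r/12 = 2^(1/216) ≈ 1.003214, so r/12 ≈ 0.00321417.
r ≈ 12·0.00321417 = 3.85700%.

3.857%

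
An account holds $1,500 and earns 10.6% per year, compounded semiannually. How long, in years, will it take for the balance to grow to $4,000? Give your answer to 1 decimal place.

We need (1 + 0.053)^(2t) = 2.6667, so 2t = ln 2.6667 / ln 1.053 ≈ 18.9924.
t ≈ 18.9924/2 = 9.4962 years.

9.5 years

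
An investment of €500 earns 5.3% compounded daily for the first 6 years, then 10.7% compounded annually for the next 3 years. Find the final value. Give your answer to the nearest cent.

€932.20

Phase 1: 500·(1 + 0.053/365)^2190 ≈ 687.1723.
Phase 2: 687.1723·(1 + 0.107)^3 ≈ 932.1987.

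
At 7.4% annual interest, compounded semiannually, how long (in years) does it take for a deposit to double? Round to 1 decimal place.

(1 + 0.037)^(2t) = 2.
2t = ln 2 / ln(1 + 0.037) ≈ 0.69315/0.0363319 ≈ 19.0782.
t ≈ 9.5391.

9.5 years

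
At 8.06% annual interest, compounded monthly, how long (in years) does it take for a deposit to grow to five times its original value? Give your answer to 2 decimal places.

20.04 years

(1 + 0.00671667)^(12t) = 5.
12t = ln 5 / ln(1 + 0.00671667) ≈ 1.6094/0.00669421 ≈ 240.4224.
t ≈ 20.0352.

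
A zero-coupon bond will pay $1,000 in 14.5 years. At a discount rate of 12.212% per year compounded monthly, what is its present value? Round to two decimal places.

$171.74

Periodic rate = 12.212%/12 = 0.0101767; 174 periods.
P = 1,000/(1 + 0.12212/12)^174 ≈ 1,000/5.82285418 ≈ 171.7371.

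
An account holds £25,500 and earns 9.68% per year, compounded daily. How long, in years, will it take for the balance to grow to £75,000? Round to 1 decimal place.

11.1 years

(1 + 0.000265205)^(365t) = 75,000/25,500 = 2.9412.
365t·ln(1 + 0.000265205) = ln(2.9412); 365t = 1.0788/0.00026517 ≈ 4068.3651.
t ≈ 11.1462 years.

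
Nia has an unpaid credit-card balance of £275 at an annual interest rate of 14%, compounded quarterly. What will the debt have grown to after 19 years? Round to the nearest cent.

Growth factor = (1 + 0.035)^76 ≈ 13.66049964.
A ≈ 275 × 13.66049964 ≈ 3,756.6374.

£3,756.64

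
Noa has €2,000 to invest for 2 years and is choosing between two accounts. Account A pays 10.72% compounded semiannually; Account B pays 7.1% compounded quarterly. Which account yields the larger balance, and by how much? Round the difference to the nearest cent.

A: (1 + 0.0536)^4 ≈ 1.232261977, so 2,000 × 1.232261977 ≈ 2,464.5240.
B: (1 + 0.01775)^8 ≈ 1.15114197, so 2,000 × 1.15114197 ≈ 2,302.2839.
Difference ≈ 162.2400 in favor of A.

Account A, by €162.24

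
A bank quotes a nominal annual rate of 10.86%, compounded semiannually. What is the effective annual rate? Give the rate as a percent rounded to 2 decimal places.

EAR = (1 + 10.86%/2)^2 − 1 = (1 + 0.0543)^2 − 1.
(1 + 0.0543)^2 ≈ 1.111548, so EAR ≈ 11.15485%.

11.15%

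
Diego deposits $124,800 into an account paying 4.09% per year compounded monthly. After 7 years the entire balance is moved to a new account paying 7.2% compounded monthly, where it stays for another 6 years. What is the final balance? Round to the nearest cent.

Phase 1: 124,800·(1 + 0.0409/12)^84 ≈ 166,089.3105.
Phase 2: 166,089.3105·(1 + 0.006)^72 ≈ 255,503.1708.

$255,503.17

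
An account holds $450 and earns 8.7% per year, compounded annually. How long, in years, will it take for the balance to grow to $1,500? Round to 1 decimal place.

14.4 years

We need (1 + 0.087)^t = 3.3333, so t = ln 3.3333 / ln 1.087 ≈ 14.4324.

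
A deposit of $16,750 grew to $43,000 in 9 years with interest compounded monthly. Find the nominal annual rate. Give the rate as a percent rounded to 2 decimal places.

10.52%

The 108-period growth factor is 43,000/16,750 = 2.56716.
r/12 = 2.56716^(1/108) − 1 ≈ 0.00876786, so r ≈ 12·0.00876786 = 10.52143%.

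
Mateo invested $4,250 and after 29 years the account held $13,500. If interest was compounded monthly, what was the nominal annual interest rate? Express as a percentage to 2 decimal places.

3.99%

(1 + r/12)^348 = 13,500/4,250 = 3.17647.
1 + r/12 = 3.17647^(1/348) ≈ 1.003327, so r/12 ≈ 0.0033267.
r ≈ 12·0.0033267 = 3.99204%.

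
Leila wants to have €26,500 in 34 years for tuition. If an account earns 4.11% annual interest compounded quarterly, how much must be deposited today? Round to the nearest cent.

Growth factor = (1 + 0.010275)^136 ≈ 4.0159328384.
P = 26,500/4.0159328384 ≈ 6,598.7159.

€6,598.72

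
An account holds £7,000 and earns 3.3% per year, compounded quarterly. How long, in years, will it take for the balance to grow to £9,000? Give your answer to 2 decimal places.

7.65 years

(1 + 0.00825)^(4t) = 9,000/7,000 = 1.2857.
4t·ln(1 + 0.00825) = ln(1.2857); 4t = 0.25131/0.00821615 ≈ 30.5878.
t ≈ 7.6470 years.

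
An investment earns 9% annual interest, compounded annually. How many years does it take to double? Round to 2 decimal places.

(1 + 0.09)^t = 2.
t = ln 2 / ln(1 + 0.09) ≈ 0.69315/0.0861777 ≈ 8.0432.

8.04 years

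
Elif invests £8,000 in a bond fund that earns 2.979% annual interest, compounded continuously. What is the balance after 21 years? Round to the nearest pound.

£14,955

A = P·e^(rt) = 8,000·e^(0.02979·21) = 8,000·e^0.62559.
e^0.62559 ≈ 1.8693485478, so A ≈ 14,954.7884.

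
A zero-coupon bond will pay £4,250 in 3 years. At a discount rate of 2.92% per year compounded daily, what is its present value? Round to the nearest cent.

£3,893.55

Growth factor = (1 + 0.00008)^1095 ≈ 1.09154759.
P = 4,250/1.09154759 ≈ 3,893.5545.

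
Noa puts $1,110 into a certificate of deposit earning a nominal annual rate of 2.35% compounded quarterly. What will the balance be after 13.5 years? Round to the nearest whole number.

$1,523

Periodic rate = 2.35%/4 = 0.005875; periods = 4·13.5 = 54.
A = 1,110·(1 + 0.005875)^54 ≈ 1,110·1.372071597 ≈ 1,522.9995.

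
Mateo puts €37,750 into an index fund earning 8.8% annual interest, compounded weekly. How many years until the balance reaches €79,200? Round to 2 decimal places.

(1 + 0.00169231)^(52t) = 79,200/37,750 = 2.098.
52t·ln(1 + 0.00169231) = ln(2.098); 52t = 0.74099/0.00169088 ≈ 438.2286.
t ≈ 8.4275 years.

8.43 years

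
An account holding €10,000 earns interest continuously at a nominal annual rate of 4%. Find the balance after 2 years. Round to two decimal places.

€10,832.87

A = P·e^(rt) = 10,000·e^(0.04·2) = 10,000·e^0.08.
e^0.08 ≈ 1.0832870677, so A ≈ 10,832.8707.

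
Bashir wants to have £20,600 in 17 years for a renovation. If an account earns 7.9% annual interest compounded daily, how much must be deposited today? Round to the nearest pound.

£5,379

Periodic rate = 7.9%/365 = 0.000216438; 6205 periods.
P = 20,600/(1 + 0.079/365)^6205 ≈ 20,600/3.8299612384 ≈ 5,378.6445.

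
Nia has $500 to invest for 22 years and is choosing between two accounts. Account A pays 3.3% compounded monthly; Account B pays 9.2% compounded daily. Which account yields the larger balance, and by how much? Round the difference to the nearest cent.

A: (1 + 0.00275)^264 ≈ 2.064738484, so 500 × 2.064738484 ≈ 1,032.3692.
B: (1 + 0.092/365)^8030 ≈ 7.566608612, so 500 × 7.566608612 ≈ 3,783.3043.
Difference ≈ 2,750.9351 in favor of B.

Account B, by $2,750.94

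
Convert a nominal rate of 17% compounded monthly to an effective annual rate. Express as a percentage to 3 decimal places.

One year is 12 periods at 0.0141667 each: (1 + 0.0141667)^12 ≈ 1.183892.
EAR = 1.183892 − 1 ≈ 18.38917%.

18.389%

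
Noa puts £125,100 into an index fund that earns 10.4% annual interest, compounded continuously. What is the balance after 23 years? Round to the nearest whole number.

A = P·e^(rt) = 125,100·e^(0.104·23) = 125,100·e^2.392.
e^2.392 ≈ 10.93534277247, so A ≈ 1,368,011.3808.

£1,368,011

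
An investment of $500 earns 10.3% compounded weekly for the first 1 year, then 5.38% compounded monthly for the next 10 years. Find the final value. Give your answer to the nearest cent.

$947.95

Phase 1: 500·(1 + 0.103/52)^52 ≈ 554.1892.
Phase 2: 554.1892·(1 + 0.0538/12)^120 ≈ 947.9519.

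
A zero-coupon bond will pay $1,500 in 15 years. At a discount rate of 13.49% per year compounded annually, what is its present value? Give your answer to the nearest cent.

Annual rate = 13.49% = 0.1349; 15 periods.
P = 1,500/(1 + 0.1349)^15 ≈ 1,500/6.673657896 ≈ 224.7643.

$224.76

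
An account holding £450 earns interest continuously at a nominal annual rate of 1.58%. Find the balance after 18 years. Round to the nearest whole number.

£598

A = P·e^(rt) = 450·e^(0.0158·18) = 450·e^0.2844.
e^0.2844 ≈ 1.32896441, so A ≈ 598.0340.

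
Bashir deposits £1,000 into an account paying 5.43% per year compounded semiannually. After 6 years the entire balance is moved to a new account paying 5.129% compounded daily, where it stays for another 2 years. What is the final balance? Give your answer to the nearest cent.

Phase 1: 1,000·(1 + 0.02715)^12 ≈ 1,379.1339.
Phase 2: 1,379.1339·(1 + 0.05129/365)^730 ≈ 1,528.1052.

£1,528.11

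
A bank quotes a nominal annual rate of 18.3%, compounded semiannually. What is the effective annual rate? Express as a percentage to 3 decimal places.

19.137%

EAR = (1 + 18.3%/2)^2 − 1 = (1 + 0.0915)^2 − 1.
(1 + 0.0915)^2 ≈ 1.191372, so EAR ≈ 19.13722%.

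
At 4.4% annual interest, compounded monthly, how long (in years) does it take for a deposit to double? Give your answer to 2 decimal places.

(1 + 0.00366667)^(12t) = 2.
12t = ln 2 / ln(1 + 0.00366667) ≈ 0.69315/0.00365996 ≈ 189.3865.
t ≈ 15.7822.

15.78 years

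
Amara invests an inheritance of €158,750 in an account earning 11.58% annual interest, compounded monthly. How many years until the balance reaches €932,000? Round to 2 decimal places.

15.36 years

(1 + 0.00965)^(12t) = 932,000/158,750 = 5.8709.
12t·ln(1 + 0.00965) = ln(5.8709); 12t = 1.77/0.00960374 ≈ 184.3035.
t ≈ 15.3586 years.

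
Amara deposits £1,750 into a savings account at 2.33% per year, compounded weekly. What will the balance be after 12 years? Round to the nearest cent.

Periodic rate = 2.33%/52 = 0.000448077; periods = 52·12 = 624.
A = 1,750·(1 + 0.0233/52)^624 ≈ 1,750·1.322517844 ≈ 2,314.4062.

£2,314.41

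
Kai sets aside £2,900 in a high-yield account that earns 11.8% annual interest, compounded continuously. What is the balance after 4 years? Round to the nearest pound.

A = P·e^(rt) = 2,900·e^(0.118·4) = 2,900·e^0.472.
e^0.472 ≈ 1.603197384, so A ≈ 4,649.2724.

£4,649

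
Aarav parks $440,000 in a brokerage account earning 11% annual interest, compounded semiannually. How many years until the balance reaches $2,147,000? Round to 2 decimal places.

(1 + 0.055)^(2t) = 2,147,000/440,000 = 4.8795.
2t·ln(1 + 0.055) = ln(4.8795); 2t = 1.5851/0.0535408 ≈ 29.6046.
t ≈ 14.8023 years.

14.80 years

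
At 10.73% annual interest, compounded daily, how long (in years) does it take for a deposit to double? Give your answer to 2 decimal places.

(1 + 0.000293973)^(365t) = 2.
365t = ln 2 / ln(1 + 0.000293973) ≈ 0.69315/0.000293929 ≈ 2358.2098.
t ≈ 6.4608.

6.46 years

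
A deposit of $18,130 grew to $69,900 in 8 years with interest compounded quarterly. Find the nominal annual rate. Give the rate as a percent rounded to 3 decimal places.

(1 + r/4)^32 = 69,900/18,130 = 3.85549.
1 + r/4 = 3.85549^(1/32) ≈ 1.043074, so r/4 ≈ 0.0430737.
r ≈ 4·0.0430737 = 17.22947%.

17.229%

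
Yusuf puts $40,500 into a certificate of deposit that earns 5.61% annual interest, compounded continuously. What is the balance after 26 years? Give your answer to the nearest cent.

A = P·e^(rt) = 40,500·e^(0.0561·26) = 40,500·e^1.4586.
e^1.4586 ≈ 4.29993540288, so A ≈ 174,147.3838.

$174,147.38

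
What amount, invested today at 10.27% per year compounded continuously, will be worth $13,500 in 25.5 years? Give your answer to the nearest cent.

P = A·e^(−rt) = 13,500·e^(−2.61885).
e^(−2.61885) ≈ 0.072886634279, so P ≈ 983.9696.

$983.97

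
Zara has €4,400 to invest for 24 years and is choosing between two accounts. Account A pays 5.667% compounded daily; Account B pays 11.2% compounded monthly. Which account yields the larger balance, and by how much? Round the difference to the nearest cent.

A: (1 + 0.05667/365)^8760 ≈ 3.8960936686, so 4,400 × 3.8960936686 ≈ 17,142.8121.
B: (1 + 0.112/12)^288 ≈ 14.520094378, so 4,400 × 14.520094378 ≈ 63,888.4153.
Difference ≈ 46,745.6031 in favor of B.

Account B, by €46,745.60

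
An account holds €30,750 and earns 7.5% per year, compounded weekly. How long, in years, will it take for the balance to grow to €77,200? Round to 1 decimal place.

12.3 years

(1 + 0.00144231)^(52t) = 77,200/30,750 = 2.5106.
52t·ln(1 + 0.00144231) = ln(2.5106); 52t = 0.92051/0.00144127 ≈ 638.6800.
t ≈ 12.2823 years.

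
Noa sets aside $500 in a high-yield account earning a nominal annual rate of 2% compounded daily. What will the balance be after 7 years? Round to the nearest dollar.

$575

Growth factor = (1 + 0.02/365)^2555 ≈ 1.15026939.
A ≈ 500 × 1.15026939 ≈ 575.1347.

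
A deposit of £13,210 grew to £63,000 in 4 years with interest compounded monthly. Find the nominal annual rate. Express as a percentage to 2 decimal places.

39.70%

The 48-period growth factor is 63,000/13,210 = 4.76911.
r/12 = 4.76911^(1/48) − 1 ≈ 0.0330804, so r ≈ 12·0.0330804 = 39.69647%.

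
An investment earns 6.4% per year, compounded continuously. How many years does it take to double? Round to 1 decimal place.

e^(0.064t) = 2, so 0.064t = ln 2 ≈ 0.69315.
t ≈ 0.69315/0.064 ≈ 10.8304.

10.8 years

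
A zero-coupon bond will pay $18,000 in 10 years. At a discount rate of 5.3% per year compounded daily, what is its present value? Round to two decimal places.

Periodic rate = 5.3%/365 = 0.000145205; 3650 periods.
P = 18,000/(1 + 0.053/365)^3650 ≈ 18,000/1.6988669422 ≈ 10,595.2971.

$10,595.30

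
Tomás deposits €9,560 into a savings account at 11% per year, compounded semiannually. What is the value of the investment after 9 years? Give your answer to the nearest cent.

€25,061.22

Periodic rate = 11%/2 = 0.055; periods = 2·9 = 18.
A = 9,560·(1 + 0.055)^18 ≈ 9,560·2.6214662659 ≈ 25,061.2175.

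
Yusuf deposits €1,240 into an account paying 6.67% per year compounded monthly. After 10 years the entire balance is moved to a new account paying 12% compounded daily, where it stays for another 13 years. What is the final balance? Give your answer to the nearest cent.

Phase 1: 1,240·(1 + 0.0667/12)^120 ≈ 2,411.5375.
Phase 2: 2,411.5375·(1 + 0.12/365)^4745 ≈ 11,473.1341.

€11,473.13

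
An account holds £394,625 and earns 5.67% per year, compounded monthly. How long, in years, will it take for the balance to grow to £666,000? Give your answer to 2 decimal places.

9.25 years

(1 + 0.004725)^(12t) = 666,000/394,625 = 1.6877.
12t·ln(1 + 0.004725) = ln(1.6877); 12t = 0.52335/0.00471387 ≈ 111.0242.
t ≈ 9.2520 years.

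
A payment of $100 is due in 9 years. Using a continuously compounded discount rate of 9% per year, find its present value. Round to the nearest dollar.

$44

P = A·e^(−rt) = 100·e^(−0.81).
e^(−0.81) ≈ 0.44485807, so P ≈ 44.4858.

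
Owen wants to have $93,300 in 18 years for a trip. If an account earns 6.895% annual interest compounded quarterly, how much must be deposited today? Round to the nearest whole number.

Periodic rate = 6.895%/4 = 0.0172375; 72 periods.
P = 93,300/(1 + 0.0172375)^72 ≈ 93,300/3.42302487 ≈ 27,256.5943.

$27,257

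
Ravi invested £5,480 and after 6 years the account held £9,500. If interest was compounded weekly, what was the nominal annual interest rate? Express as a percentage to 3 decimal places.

The 312-period growth factor is 9,500/5,480 = 1.73358.
r/52 = 1.73358^(1/312) − 1 ≈ 0.00176497, so r ≈ 52·0.00176497 = 9.17787%.

9.178%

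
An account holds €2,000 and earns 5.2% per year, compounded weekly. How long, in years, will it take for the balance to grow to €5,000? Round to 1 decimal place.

We need (1 + 0.001)^(52t) = 2.5, so 52t = ln 2.5 / ln 1.001 ≈ 916.7488.
t ≈ 916.7488/52 = 17.6298 years.

17.6 years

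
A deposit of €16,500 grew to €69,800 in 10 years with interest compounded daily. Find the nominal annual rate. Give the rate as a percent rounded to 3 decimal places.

14.426%

(1 + r/365)^3650 = 69,800/16,500 = 4.2303.
1 + r/365 = 4.2303^(1/3650) ≈ 1.000395, so r/365 ≈ 0.000395222.
r ≈ 365·0.000395222 = 14.42559%.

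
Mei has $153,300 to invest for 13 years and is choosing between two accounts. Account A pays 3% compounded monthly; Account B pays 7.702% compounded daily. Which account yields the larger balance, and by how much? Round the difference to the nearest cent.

A: (1 + 0.0025)^156 ≈ 1.47626213844, so 153,300 × 1.47626213844 ≈ 226,310.9858.
B: (1 + 0.07702/365)^4745 ≈ 2.7214215571, so 153,300 × 2.7214215571 ≈ 417,193.9247.
Difference ≈ 190,882.9389 in favor of B.

Account B, by $190,882.94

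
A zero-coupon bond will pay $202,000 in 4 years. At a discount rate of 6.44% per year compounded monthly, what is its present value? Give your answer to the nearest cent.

$156,234.25

Growth factor = (1 + 0.0644/12)^48 ≈ 1.29293035661.
P = 202,000/1.29293035661 ≈ 156,234.2465.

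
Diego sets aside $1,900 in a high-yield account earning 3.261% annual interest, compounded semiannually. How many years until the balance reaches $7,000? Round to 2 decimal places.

40.31 years

We need (1 + 0.016305)^(2t) = 3.6842, so 2t = ln 3.6842 / ln 1.016305 ≈ 80.6292.
t ≈ 80.6292/2 = 40.3146 years.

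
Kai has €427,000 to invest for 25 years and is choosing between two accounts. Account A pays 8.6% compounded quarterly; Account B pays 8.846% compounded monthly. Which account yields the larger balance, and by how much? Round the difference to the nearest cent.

Account B, by €283,611.71

A: (1 + 0.0215)^100 ≈ 8.391451654928, so 427,000 × 8.391451654928 ≈ 3,583,149.8567.
B: (1 + 0.08846/12)^300 ≈ 9.055647698259, so 427,000 × 9.055647698259 ≈ 3,866,761.5672.
Difference ≈ 283,611.7105 in favor of B.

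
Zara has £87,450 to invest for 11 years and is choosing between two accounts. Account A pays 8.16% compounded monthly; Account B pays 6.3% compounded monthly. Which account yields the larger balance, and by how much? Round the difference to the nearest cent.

Account A, by £39,368.24

A: (1 + 0.0068)^132 ≈ 2.44626390722, so 87,450 × 2.44626390722 ≈ 213,925.7787.
B: (1 + 0.00525)^132 ≈ 1.99608391177, so 87,450 × 1.99608391177 ≈ 174,557.5381.
Difference ≈ 39,368.2406 in favor of A.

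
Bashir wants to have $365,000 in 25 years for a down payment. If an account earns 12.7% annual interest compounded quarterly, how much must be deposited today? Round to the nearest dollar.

$16,027

Periodic rate = 12.7%/4 = 0.03175; 100 periods.
P = 365,000/(1 + 0.03175)^100 ≈ 365,000/22.7744425183 ≈ 16,026.7370.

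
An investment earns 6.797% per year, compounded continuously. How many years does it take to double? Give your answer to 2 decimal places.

e^(0.06797t) = 2, so 0.06797t = ln 2 ≈ 0.69315.
t ≈ 0.69315/0.06797 ≈ 10.1978.

10.20 years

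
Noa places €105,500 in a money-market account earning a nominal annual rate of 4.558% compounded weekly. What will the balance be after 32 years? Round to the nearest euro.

Periodic rate = 4.558%/52 = 0.000876538; periods = 52·32 = 1664.
A = 105,500·(1 + 0.04558/52)^1664 ≈ 105,500·4.29701730207 ≈ 453,335.3254.

€453,335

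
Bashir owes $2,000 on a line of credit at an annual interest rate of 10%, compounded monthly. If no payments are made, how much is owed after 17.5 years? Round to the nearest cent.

$11,426.05

Periodic rate = 10%/12 = 0.00833333; periods = 12·17.5 = 210.
A = 2,000·(1 + 0.1/12)^210 ≈ 2,000·5.7130246308 ≈ 11,426.0493.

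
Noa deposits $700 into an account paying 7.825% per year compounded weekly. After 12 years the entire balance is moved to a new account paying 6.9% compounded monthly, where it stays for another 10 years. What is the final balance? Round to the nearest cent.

$3,559.58

After 12 years at 7.825%: 700 × 2.555618326 ≈ 1,788.9328.
Then 10 years at 6.9%: 1,788.9328 × 1.989779486 ≈ 3,559.5818.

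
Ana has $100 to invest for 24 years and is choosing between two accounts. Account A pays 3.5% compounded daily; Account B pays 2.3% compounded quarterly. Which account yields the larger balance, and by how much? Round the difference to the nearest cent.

Account A, by $58.23

Account A growth factor: (1 + 0.035/365)^8760 ≈ 2.3162737; balance ≈ 231.6274.
Account B growth factor: (1 + 0.00575)^96 ≈ 1.7339795; balance ≈ 173.3980.
Account A is larger by 58.2294.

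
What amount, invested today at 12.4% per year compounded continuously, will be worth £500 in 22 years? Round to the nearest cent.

£32.67

P = A·e^(−rt) = 500·e^(−2.728).
e^(−2.728) ≈ 0.0653498588, so P ≈ 32.6749.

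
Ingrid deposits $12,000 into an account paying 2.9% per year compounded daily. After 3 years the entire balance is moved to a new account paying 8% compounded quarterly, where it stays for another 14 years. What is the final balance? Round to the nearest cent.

Phase 1: 12,000·(1 + 0.029/365)^1095 ≈ 13,090.7149.
Phase 2: 13,090.7149·(1 + 0.02)^56 ≈ 39,680.1206.

$39,680.12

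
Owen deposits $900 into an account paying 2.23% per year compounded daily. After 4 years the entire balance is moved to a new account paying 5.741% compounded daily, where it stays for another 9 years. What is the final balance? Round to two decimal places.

$1,649.52

Phase 1: 900·(1 + 0.0223/365)^1460 ≈ 983.9667.
Phase 2: 983.9667·(1 + 0.05741/365)^3285 ≈ 1,649.5230.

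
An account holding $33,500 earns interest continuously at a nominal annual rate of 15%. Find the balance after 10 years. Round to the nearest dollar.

$150,137

A = P·e^(rt) = 33,500·e^(0.15·10) = 33,500·e^1.5.
e^1.5 ≈ 4.48168907034, so A ≈ 150,136.5839.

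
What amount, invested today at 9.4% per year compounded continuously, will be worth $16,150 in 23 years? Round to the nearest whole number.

$1,859

P = A·e^(−rt) = 16,150·e^(−2.162).
e^(−2.162) ≈ 0.11509470129, so P ≈ 1,858.7794.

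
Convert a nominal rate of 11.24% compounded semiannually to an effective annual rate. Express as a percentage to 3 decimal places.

11.556%

One year is 2 periods at 0.0562 each: (1 + 0.0562)^2 ≈ 1.115558.
EAR = 1.115558 − 1 ≈ 11.55584%.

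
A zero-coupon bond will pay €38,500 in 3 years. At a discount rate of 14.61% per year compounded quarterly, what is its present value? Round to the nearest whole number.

Growth factor = (1 + 0.036525)^12 ≈ 1.5380036847.
P = 38,500/1.5380036847 ≈ 25,032.4498.

€25,032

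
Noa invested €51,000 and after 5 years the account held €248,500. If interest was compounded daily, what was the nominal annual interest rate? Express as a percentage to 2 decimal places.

(1 + r/365)^1825 = 248,500/51,000 = 4.87255.
1 + r/365 = 4.87255^(1/1825) ≈ 1.000868, so r/365 ≈ 0.000868112.
r ≈ 365·0.000868112 = 31.68609%.

31.69%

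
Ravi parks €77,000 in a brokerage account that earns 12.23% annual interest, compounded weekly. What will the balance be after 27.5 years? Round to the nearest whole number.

€2,215,219

Periodic rate = 12.23%/52 = 0.00235192; periods = 52·27.5 = 1430.
A = 77,000·(1 + 0.1223/52)^1430 ≈ 77,000·28.76907822954 ≈ 2,215,219.0237.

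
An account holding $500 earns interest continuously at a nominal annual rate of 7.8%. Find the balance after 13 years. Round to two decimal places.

$1,378.30

A = P·e^(rt) = 500·e^(0.078·13) = 500·e^1.014.
e^1.014 ≈ 2.756605413, so A ≈ 1,378.3027.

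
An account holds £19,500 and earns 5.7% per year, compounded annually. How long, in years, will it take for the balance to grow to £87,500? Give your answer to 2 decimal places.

We need (1 + 0.057)^t = 4.4872, so t = ln 4.4872 / ln 1.057 ≈ 27.0809.

27.08 years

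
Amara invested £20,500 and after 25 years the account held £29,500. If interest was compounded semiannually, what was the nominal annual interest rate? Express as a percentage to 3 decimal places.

1.461%

The 50-period growth factor is 29,500/20,500 = 1.43902.
r/2 = 1.43902^(1/50) − 1 ≈ 0.00730587, so r ≈ 2·0.00730587 = 1.46117%.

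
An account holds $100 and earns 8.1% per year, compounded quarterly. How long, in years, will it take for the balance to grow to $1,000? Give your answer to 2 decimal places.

28.71 years

We need (1 + 0.02025)^(4t) = 10, so 4t = ln 10 / ln 1.02025 ≈ 114.8554.
t ≈ 114.8554/4 = 28.7138 years.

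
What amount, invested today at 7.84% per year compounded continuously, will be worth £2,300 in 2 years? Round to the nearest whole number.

£1,966

P = A·e^(−rt) = 2,300·e^(−0.1568).
e^(−0.1568) ≈ 0.8548750167, so P ≈ 1,966.2125.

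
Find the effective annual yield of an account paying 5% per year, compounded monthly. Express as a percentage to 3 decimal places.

EAR = (1 + 5%/12)^12 − 1 = (1 + 0.00416667)^12 − 1.
(1 + 0.00416667)^12 ≈ 1.051162, so EAR ≈ 5.11619%.

5.116%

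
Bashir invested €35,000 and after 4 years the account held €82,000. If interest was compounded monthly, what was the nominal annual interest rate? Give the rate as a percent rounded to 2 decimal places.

21.47%

The 48-period growth factor is 82,000/35,000 = 2.34286.
r/12 = 2.34286^(1/48) − 1 ≈ 0.0178951, so r ≈ 12·0.0178951 = 21.47416%.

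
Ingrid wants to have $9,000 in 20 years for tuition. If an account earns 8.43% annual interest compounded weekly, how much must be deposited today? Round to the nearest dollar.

$1,670

Growth factor = (1 + 0.0843/52)^1040 ≈ 5.390482198.
P = 9,000/5.390482198 ≈ 1,669.6094.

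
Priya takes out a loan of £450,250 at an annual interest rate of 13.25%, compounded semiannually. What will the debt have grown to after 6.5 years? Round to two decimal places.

£1,036,624.09

Periodic rate = 13.25%/2 = 0.06625; periods = 2·6.5 = 13.
A = 450,250·(1 + 0.06625)^13 ≈ 450,250·2.302330009388 ≈ 1,036,624.0867.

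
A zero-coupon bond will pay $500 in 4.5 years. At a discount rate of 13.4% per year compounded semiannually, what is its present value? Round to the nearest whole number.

$279

Growth factor = (1 + 0.067)^9 ≈ 1.79258507.
P = 500/1.79258507 ≈ 278.9268.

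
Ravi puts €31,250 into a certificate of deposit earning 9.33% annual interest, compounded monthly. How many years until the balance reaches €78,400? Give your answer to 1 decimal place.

9.9 years

(1 + 0.007775)^(12t) = 78,400/31,250 = 2.5088.
12t·ln(1 + 0.007775) = ln(2.5088); 12t = 0.9198/0.00774493 ≈ 118.7621.
t ≈ 9.8968 years.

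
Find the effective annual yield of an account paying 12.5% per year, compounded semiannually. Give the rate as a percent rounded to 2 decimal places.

EAR = (1 + 12.5%/2)^2 − 1 = (1 + 0.0625)^2 − 1.
(1 + 0.0625)^2 ≈ 1.128906, so EAR ≈ 12.89062%.

12.89%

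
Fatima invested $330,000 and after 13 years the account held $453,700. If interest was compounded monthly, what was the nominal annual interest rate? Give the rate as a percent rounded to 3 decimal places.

2.451%

The 156-period growth factor is 453,700/330,000 = 1.37485.
r/12 = 1.37485^(1/156) − 1 ≈ 0.00204275, so r ≈ 12·0.00204275 = 2.45130%.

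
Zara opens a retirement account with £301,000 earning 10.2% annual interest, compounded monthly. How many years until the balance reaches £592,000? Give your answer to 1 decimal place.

6.7 years

We need (1 + 0.0085)^(12t) = 1.9668, so 12t = ln 1.9668 / ln 1.0085 ≈ 79.9138.
t ≈ 79.9138/12 = 6.6595 years.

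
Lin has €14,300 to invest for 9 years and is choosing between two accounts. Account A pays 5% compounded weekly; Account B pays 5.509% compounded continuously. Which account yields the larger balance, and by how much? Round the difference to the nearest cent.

A: (1 + 0.05/52)^468 ≈ 1.5679731412, so 14,300 × 1.5679731412 ≈ 22,422.0159.
B: e^(0.05509·9) = e^0.49581 ≈ 1.6418275809, so 14,300 × 1.6418275809 ≈ 23,478.1344.
Difference ≈ 1,056.1185 in favor of B.

Account B, by €1,056.12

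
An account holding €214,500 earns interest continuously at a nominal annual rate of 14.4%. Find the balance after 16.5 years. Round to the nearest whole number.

€2,308,400

A = P·e^(rt) = 214,500·e^(0.144·16.5) = 214,500·e^2.376.
e^2.376 ≈ 10.76176957656, so A ≈ 2,308,399.5742.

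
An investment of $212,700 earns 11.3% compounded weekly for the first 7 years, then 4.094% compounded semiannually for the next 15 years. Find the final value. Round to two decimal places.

$860,852.93

After 7 years at 11.3%: 212,700 × 2.20370887053 ≈ 468,728.8768.
Then 15 years at 4.094%: 468,728.8768 × 1.8365690136 ≈ 860,852.9308.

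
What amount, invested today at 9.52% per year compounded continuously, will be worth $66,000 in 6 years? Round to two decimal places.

$37,279.92

P = A·e^(−rt) = 66,000·e^(−0.5712).
e^(−0.5712) ≈ 0.56484721519, so P ≈ 37,279.9162.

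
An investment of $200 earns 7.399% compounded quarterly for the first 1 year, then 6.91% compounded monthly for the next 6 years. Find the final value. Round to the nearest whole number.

$325

After 1 years at 7.399%: 200 × 1.07606838 ≈ 215.2137.
Then 6 years at 6.91%: 215.2137 × 1.51196611 ≈ 325.3958.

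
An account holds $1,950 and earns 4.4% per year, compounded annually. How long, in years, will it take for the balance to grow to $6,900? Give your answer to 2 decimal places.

29.35 years

We need (1 + 0.044)^t = 3.5385, so t = ln 3.5385 / ln 1.044 ≈ 29.3476.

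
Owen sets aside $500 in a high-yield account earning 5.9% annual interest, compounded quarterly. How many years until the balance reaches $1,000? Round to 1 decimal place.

We need (1 + 0.01475)^(4t) = 2, so 4t = ln 2 / ln 1.01475 ≈ 47.3388.
t ≈ 47.3388/4 = 11.8347 years.

11.8 years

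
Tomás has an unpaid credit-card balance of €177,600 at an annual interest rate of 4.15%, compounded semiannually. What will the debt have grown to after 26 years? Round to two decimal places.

Periodic rate = 4.15%/2 = 0.02075; periods = 2·26 = 52.
A = 177,600·(1 + 0.02075)^52 ≈ 177,600·2.90943197144 ≈ 516,715.1181.

€516,715.12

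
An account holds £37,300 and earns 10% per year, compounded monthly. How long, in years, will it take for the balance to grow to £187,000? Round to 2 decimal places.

16.19 years

(1 + 0.00833333)^(12t) = 187,000/37,300 = 5.0134.
12t·ln(1 + 0.00833333) = ln(5.0134); 12t = 1.6121/0.0082988 ≈ 194.2588.
t ≈ 16.1882 years.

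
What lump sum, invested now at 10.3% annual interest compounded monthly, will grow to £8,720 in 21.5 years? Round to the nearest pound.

Growth factor = (1 + 0.103/12)^258 ≈ 9.07070636.
P = 8,720/9.07070636 ≈ 961.3364.

£961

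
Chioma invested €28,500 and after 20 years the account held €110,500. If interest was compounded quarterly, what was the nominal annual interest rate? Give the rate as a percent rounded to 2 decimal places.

The 80-period growth factor is 110,500/28,500 = 3.87719.
r/4 = 3.87719^(1/80) − 1 ≈ 0.0170832, so r ≈ 4·0.0170832 = 6.83327%.

6.83%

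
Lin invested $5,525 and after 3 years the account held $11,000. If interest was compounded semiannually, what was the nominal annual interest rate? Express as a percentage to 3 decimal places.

The 6-period growth factor is 11,000/5,525 = 1.99095.
r/2 = 1.99095^(1/6) − 1 ≈ 0.121614, so r ≈ 2·0.121614 = 24.32279%.

24.323%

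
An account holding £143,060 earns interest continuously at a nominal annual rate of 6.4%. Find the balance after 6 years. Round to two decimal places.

£210,032.89

A = P·e^(rt) = 143,060·e^(0.064·6) = 143,060·e^0.384.
e^0.384 ≈ 1.46814544168, so A ≈ 210,032.8869.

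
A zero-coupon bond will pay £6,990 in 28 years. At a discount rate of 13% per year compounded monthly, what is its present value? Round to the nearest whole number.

Periodic rate = 13%/12 = 0.0108333; 336 periods.
P = 6,990/(1 + 0.13/12)^336 ≈ 6,990/37.35342414 ≈ 187.1314.

£187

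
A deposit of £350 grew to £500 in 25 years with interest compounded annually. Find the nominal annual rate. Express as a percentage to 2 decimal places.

1.44%

The 25-period growth factor is 500/350 = 1.42857.
r = 1.42857^(1/25) − 1 ≈ 0.0143693, i.e. 1.43693%.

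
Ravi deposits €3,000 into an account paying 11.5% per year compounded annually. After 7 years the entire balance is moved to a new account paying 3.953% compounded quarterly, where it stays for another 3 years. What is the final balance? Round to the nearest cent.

After 7 years at 11.5%: 3,000 × 2.142515989 ≈ 6,427.5480.
Then 3 years at 3.953%: 6,427.5480 × 1.125252944 ≈ 7,232.6173.

€7,232.62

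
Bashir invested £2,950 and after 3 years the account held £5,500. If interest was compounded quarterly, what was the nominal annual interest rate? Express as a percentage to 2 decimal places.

21.31%

(1 + r/4)^12 = 5,500/2,950 = 1.86441.
1 + r/4 = 1.86441^(1/12) ≈ 1.053283, so r/4 ≈ 0.053283.
r ≈ 4·0.053283 = 21.31318%.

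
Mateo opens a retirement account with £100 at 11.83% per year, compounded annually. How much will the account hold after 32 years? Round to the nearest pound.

Growth factor = (1 + 0.1183)^32 ≈ 35.79862918.
A ≈ 100 × 35.79862918 ≈ 3,579.8629.

£3,580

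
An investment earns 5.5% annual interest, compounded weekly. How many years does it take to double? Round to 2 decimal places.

12.61 years

(1 + 0.00105769)^(52t) = 2.
52t = ln 2 / ln(1 + 0.00105769) ≈ 0.69315/0.00105713 ≈ 655.6857.
t ≈ 12.6093.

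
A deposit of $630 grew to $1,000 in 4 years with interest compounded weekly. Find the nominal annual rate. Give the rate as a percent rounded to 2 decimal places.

(1 + r/52)^208 = 1,000/630 = 1.5873.
1 + r/52 = 1.5873^(1/208) ≈ 1.002224, so r/52 ≈ 0.00222379.
r ≈ 52·0.00222379 = 11.56373%.

11.56%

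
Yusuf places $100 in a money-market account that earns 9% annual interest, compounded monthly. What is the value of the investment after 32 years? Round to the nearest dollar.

Periodic rate = 9%/12 = 0.0075; periods = 12·32 = 384.
A = 100·(1 + 0.0075)^384 ≈ 100·17.62386057 ≈ 1,762.3861.

$1,762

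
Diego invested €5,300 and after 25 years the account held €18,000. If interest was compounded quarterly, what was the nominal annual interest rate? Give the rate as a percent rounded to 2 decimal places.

The 100-period growth factor is 18,000/5,300 = 3.39623.
r/4 = 3.39623^(1/100) − 1 ≈ 0.0123017, so r ≈ 4·0.0123017 = 4.92068%.

4.92%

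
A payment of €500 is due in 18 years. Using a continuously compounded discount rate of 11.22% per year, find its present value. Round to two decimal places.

€66.35

P = A·e^(−rt) = 500·e^(−2.0196).
e^(−2.0196) ≈ 0.132708538, so P ≈ 66.3543.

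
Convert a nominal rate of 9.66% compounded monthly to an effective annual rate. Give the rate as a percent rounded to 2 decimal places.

10.10%

One year is 12 periods at 0.00805 each: (1 + 0.00805)^12 ≈ 1.100994.
EAR = 1.100994 − 1 ≈ 10.09938%.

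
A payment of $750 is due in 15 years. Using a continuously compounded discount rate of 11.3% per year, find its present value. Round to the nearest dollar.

P = A·e^(−rt) = 750·e^(−1.695).
e^(−1.695) ≈ 0.183599229, so P ≈ 137.6994.

$138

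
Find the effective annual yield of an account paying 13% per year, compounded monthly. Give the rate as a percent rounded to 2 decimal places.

One year is 12 periods at 0.0108333 each: (1 + 0.0108333)^12 ≈ 1.138032.
EAR = 1.138032 − 1 ≈ 13.80325%.

13.80%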